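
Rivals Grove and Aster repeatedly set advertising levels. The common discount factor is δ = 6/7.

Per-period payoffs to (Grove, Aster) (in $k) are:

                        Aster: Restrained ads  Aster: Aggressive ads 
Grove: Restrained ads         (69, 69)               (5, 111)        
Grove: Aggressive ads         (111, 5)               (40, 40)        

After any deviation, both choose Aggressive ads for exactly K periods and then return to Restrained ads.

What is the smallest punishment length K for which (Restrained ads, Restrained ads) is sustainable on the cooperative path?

No profitable deviation requires (69−40)(δ+…+δ^K) ≥ 111−69, i.e. δ+…+δ^K ≥ 42/29 ≈ 1.4483.
With δ = 6/7, the partial sums are K=1: 0.8571, K=2: 1.5918.
K = 2 is the first length at which the sum reaches 1.4483.

2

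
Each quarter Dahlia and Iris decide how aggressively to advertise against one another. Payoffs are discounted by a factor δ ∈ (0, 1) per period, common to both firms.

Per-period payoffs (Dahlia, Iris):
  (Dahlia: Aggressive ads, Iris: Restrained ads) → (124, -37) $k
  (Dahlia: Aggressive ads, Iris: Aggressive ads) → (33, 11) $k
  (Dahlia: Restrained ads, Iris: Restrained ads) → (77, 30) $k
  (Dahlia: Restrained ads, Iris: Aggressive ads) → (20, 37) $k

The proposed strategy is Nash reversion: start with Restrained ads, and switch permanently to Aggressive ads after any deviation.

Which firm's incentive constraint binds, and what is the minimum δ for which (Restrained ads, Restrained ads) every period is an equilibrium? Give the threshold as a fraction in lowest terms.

Dahlia; δ ≥ 47/91

For Dahlia: deviation gain 124−77 = 47, per-period punishment loss 77−33 = 44. IC gives δ ≥ 47/91.
For Iris: gain 7, loss 19 per period, so δ ≥ 7/26.
The tighter constraint is Dahlia's, so cooperation needs δ ≥ 47/91.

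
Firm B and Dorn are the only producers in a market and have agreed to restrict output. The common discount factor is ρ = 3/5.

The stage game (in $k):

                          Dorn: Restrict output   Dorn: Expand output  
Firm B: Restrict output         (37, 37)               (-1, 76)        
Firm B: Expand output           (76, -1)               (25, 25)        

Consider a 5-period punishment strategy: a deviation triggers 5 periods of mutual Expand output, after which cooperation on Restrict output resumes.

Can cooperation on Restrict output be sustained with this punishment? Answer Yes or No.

No

A one-shot deviation gives 76 now, then 25 for 5 periods, then back to 37.
Gain from deviating: (76−37) today; loss: (37−25) in each of the next 5 periods.
No-deviation condition: (37−25)(ρ+…+ρ^5) ≥ 76−37, i.e. ρ+…+ρ^5 ≥ 13/4.
At ρ = 3/5: ρ+…+ρ^5 = 1.3834 < 3.2500.
So cooperation is not sustainable.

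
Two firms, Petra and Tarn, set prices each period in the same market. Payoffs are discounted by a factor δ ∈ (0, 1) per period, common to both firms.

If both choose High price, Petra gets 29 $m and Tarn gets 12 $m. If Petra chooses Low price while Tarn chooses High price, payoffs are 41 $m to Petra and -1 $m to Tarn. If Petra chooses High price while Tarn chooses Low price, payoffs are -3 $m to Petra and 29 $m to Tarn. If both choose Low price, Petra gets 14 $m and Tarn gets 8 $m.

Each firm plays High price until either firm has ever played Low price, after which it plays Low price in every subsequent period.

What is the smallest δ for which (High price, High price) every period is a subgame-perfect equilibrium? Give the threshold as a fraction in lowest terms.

Petra: cooperation gives 29 each period; deviation gives 41 once then 14 forever.
  29/(1−δ) ≥ 41 + 14δ/(1−δ) ⇒ δ ≥ 12/27 = 4/9.
Tarn: cooperation gives 12 each period; deviation gives 29 once then 8 forever.
  δ ≥ 17/21.
Both must hold, so the binding constraint is Tarn's: δ ≥ 17/21.

17/21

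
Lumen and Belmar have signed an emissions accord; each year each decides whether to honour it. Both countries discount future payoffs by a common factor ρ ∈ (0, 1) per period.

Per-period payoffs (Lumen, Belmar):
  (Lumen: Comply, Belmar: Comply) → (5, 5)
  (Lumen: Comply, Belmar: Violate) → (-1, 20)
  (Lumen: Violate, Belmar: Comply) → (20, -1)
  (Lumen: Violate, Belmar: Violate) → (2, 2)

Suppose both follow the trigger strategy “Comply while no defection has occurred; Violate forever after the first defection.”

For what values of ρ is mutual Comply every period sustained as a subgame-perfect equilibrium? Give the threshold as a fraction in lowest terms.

Cooperation forever yields 5 each period: 5/(1−ρ).
Deviating yields 20 once, then 2 forever: 20 + 2ρ/(1−ρ).
No profitable deviation requires 5/(1−ρ) ≥ 20 + 2ρ/(1−ρ).
Multiplying by (1−ρ): 5 ≥ 20(1−ρ) + 2ρ = 20 − 18ρ.
So 18ρ ≥ 15, i.e. ρ ≥ 15/18 = 5/6.

5/6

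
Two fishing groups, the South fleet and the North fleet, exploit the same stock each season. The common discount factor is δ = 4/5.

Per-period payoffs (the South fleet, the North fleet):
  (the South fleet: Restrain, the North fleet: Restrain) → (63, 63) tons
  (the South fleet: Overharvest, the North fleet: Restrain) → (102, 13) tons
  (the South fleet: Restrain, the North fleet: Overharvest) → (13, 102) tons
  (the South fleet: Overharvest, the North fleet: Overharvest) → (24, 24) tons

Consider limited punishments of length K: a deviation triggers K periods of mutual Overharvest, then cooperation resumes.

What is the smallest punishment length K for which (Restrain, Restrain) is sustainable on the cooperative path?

2

Need Σ_{k=1}^{K} δ^k ≥ (102−63)/(63−24) = 1.0000 at δ = 4/5.
At K = 1 the sum is 0.8000 < 1.0000; at K = 2 it is 1.4400 ≥ 1.0000.
So the minimum punishment length is K = 2.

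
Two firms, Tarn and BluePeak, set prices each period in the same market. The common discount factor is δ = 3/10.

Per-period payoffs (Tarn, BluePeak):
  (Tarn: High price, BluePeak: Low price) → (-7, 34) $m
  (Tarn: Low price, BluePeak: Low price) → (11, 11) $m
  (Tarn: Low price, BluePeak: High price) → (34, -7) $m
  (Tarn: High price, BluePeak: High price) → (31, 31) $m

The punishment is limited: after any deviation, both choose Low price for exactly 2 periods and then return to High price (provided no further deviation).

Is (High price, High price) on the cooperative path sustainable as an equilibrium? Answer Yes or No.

Yes

Comparing payoff streams over the 3 periods until play realigns: cooperate → 31(1+δ+…+δ^2); deviate → 34 + 11(δ+…+δ^2).
Cooperation is sustained iff (31−11)(δ+…+δ^2) ≥ 34−31.
δ+…+δ^2 = 3/10·(1−(3/10)^2)/(1−3/10) = 0.3900, and (34−31)/(31−11) = 0.1500.
0.3900 ≥ 0.1500, so cooperation is sustainable.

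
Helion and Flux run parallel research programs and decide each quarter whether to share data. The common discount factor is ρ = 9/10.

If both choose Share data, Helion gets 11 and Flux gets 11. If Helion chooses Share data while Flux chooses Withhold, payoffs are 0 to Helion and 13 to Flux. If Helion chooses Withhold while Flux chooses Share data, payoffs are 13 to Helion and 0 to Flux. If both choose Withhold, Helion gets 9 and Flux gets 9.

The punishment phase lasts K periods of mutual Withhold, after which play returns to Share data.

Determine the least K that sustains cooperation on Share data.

2

IC: ρ(1−ρ^K)/(1−ρ) ≥ (13−11)/(11−9) = 1.
With ρ = 9/10: need 1 − ρ^K ≥ 1·(1−9/10)/(9/10), i.e. ρ^K ≤ 0.8889.
Since (9/10)^1 = 0.9000 and (9/10)^2 = 0.8100, the smallest such K is 2.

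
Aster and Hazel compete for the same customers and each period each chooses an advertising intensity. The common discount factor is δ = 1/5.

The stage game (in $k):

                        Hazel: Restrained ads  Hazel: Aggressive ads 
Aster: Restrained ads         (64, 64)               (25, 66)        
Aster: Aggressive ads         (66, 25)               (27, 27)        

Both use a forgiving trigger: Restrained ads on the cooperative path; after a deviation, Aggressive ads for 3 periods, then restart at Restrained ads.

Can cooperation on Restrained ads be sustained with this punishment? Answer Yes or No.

A one-shot deviation gives 66 now, then 27 for 3 periods, then back to 64.
Gain from deviating: (66−64) today; loss: (64−27) in each of the next 3 periods.
No-deviation condition: (64−27)(δ+…+δ^3) ≥ 66−64, i.e. δ+…+δ^3 ≥ 2/37.
At δ = 1/5: δ+…+δ^3 = 0.2480 ≥ 0.0541.
So cooperation is sustainable.

Yes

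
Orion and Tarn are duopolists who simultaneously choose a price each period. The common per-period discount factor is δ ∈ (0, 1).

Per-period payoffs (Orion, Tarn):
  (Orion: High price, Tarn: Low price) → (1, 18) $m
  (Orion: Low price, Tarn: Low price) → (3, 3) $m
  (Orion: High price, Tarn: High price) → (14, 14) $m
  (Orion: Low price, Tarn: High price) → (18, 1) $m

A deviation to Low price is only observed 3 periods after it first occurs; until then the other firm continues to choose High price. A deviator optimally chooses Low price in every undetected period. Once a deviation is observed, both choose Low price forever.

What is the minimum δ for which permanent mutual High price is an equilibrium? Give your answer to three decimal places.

The best deviation is to choose Low price for all 3 undetected periods, earning 18 each, then 3 forever once detected.
Deviation value: 18(1−δ^3)/(1−δ) + 3δ^3/(1−δ); cooperation value: 14/(1−δ).
IC: 14 ≥ 18(1−δ^3) + 3δ^3 = 18 − 15δ^3.
So δ^3 ≥ 4/15, giving δ ≥ (4/15)^(1/3) ≈ 0.644.

0.644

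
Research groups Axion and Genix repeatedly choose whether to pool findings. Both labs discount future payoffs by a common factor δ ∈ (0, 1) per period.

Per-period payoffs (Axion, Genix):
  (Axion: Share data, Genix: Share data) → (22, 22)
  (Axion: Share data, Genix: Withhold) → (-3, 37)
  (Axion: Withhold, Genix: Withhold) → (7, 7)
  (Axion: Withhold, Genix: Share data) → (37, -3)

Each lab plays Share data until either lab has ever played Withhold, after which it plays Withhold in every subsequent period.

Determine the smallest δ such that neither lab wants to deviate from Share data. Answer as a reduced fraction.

One-period gain from deviating is 37 − 22 = 15. The loss is 22 − 7 = 15 in every subsequent period, with present value 15·δ/(1−δ).
Deviation is unprofitable when 15·δ/(1−δ) ≥ 15, i.e. δ/(1−δ) ≥ 1.
Equivalently δ ≥ 15/(15+15) = 1/2.

1/2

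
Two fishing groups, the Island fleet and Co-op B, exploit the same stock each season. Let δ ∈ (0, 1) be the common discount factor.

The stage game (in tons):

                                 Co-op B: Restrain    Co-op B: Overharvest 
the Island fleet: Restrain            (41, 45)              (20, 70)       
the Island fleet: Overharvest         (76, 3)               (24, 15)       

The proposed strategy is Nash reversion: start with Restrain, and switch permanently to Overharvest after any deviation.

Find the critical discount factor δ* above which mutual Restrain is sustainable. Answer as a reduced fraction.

the Island fleet: cooperation gives 41 each period; deviation gives 76 once then 24 forever.
  41/(1−δ) ≥ 76 + 24δ/(1−δ) ⇒ δ ≥ 35/52.
Co-op B: cooperation gives 45 each period; deviation gives 70 once then 15 forever.
  δ ≥ 25/55 = 5/11.
Both must hold, so the binding constraint is the Island fleet's: δ ≥ 35/52.

35/52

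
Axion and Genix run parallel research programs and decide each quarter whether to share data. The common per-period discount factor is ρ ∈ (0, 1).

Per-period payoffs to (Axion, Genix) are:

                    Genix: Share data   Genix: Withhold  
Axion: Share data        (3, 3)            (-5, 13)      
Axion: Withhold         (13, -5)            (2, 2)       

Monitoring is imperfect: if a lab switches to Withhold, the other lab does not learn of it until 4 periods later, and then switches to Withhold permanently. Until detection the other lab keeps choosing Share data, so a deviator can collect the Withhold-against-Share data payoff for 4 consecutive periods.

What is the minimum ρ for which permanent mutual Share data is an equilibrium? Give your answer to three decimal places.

A deviator earns 13 for 4 periods, then 2 forever; cooperating earns 3 forever. Multiplying the IC by (1−ρ):
3 ≥ 13(1−ρ^4) + 2ρ^4, so 11·ρ^4 ≥ 10 and ρ^4 ≥ 10/11.
ρ ≥ (10/11)^(1/4) ≈ 0.976.

0.976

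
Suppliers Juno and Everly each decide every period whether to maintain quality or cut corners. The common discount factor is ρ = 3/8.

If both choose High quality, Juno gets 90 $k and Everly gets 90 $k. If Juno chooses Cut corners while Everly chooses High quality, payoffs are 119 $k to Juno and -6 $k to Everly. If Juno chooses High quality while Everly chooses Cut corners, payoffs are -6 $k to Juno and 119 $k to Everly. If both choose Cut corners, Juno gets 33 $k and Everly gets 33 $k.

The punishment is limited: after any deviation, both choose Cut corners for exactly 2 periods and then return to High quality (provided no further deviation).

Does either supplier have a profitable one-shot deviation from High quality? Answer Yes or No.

No

A one-shot deviation gives 119 now, then 33 for 2 periods, then back to 90.
Gain from deviating: (119−90) today; loss: (90−33) in each of the next 2 periods.
No-deviation condition: (90−33)(ρ+…+ρ^2) ≥ 119−90, i.e. ρ+…+ρ^2 ≥ 29/57.
At ρ = 3/8: ρ+…+ρ^2 = 0.5156 ≥ 0.5088.
So cooperation is sustainable.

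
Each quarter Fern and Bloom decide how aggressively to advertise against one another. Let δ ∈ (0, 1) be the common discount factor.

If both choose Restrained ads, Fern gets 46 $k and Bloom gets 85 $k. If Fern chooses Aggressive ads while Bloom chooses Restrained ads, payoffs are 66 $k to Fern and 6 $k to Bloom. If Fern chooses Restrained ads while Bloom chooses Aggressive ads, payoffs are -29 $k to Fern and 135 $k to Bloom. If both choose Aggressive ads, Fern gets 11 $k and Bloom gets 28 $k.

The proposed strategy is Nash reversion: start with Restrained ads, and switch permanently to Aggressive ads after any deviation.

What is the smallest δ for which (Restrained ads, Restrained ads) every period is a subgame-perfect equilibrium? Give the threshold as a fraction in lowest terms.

Fern: cooperation gives 46 each period; deviation gives 66 once then 11 forever.
  46/(1−δ) ≥ 66 + 11δ/(1−δ) ⇒ δ ≥ 20/55 = 4/11.
Bloom: cooperation gives 85 each period; deviation gives 135 once then 28 forever.
  δ ≥ 50/107.
Both must hold, so the binding constraint is Bloom's: δ ≥ 50/107.

50/107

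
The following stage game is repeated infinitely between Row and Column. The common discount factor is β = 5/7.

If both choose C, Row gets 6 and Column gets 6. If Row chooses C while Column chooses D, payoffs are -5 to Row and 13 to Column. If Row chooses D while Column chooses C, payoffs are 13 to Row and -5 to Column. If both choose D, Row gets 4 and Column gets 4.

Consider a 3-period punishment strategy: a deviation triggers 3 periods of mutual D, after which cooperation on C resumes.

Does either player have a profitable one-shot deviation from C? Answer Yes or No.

Yes

Comparing payoff streams over the 4 periods until play realigns: cooperate → 6(1+β+…+β^3); deviate → 13 + 4(β+…+β^3).
Cooperation is sustained iff (6−4)(β+…+β^3) ≥ 13−6.
β+…+β^3 = 5/7·(1−(5/7)^3)/(1−5/7) = 1.5889, and (13−6)/(6−4) = 3.5000.
1.5889 < 3.5000, so cooperation is not sustainable.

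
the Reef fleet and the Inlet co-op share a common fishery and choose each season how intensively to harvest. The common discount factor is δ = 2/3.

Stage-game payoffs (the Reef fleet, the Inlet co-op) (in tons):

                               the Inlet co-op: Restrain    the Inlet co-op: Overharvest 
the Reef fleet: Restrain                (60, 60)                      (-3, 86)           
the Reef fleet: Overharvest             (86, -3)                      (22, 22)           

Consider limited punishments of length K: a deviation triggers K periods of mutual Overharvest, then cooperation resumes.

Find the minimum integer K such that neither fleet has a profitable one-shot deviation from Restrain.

IC: δ(1−δ^K)/(1−δ) ≥ (86−60)/(60−22) = 13/19.
With δ = 2/3: need 1 − δ^K ≥ 13/19·(1−2/3)/(2/3), i.e. δ^K ≤ 0.6579.
Since (2/3)^1 = 0.6667 and (2/3)^2 = 0.4444, the smallest such K is 2.

2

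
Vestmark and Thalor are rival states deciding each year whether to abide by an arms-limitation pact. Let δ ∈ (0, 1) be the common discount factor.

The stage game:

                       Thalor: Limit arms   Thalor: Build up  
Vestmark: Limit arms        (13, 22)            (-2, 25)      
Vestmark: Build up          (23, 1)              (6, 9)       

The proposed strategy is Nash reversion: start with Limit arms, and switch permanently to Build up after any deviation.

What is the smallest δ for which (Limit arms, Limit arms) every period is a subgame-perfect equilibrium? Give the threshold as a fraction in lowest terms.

For Vestmark: deviation gain 23−13 = 10, per-period punishment loss 13−6 = 7. IC gives δ ≥ 10/17.
For Thalor: gain 3, loss 13 per period, so δ ≥ 3/16.
The tighter constraint is Vestmark's, so cooperation needs δ ≥ 10/17.

10/17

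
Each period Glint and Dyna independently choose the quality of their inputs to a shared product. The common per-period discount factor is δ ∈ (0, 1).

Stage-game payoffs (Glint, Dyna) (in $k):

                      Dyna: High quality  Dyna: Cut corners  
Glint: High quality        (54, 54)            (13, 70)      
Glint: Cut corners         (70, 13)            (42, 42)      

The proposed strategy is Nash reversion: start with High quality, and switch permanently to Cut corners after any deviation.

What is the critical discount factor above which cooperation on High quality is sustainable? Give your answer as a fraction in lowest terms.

One-period gain from deviating is 70 − 54 = 16. The loss is 54 − 42 = 12 in every subsequent period, with present value 12·δ/(1−δ).
Deviation is unprofitable when 12·δ/(1−δ) ≥ 16, i.e. δ/(1−δ) ≥ 4/3.
Equivalently δ ≥ 16/(16+12) = 4/7.

4/7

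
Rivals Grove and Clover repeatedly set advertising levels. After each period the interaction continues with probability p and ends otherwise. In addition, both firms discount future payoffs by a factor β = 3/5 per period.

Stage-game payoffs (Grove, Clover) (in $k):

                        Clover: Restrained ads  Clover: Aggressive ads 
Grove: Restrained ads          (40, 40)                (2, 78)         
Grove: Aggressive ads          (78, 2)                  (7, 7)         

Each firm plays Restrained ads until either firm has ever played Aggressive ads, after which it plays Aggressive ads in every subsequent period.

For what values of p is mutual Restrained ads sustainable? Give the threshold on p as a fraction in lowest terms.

Expected continuation weight on next period's payoff is β·p = 3/5·p, which plays the role of the discount factor.
Cooperation requires 3/5·p ≥ (78−40)/(78−7) = 38/71, hence p ≥ 190/213.

190/213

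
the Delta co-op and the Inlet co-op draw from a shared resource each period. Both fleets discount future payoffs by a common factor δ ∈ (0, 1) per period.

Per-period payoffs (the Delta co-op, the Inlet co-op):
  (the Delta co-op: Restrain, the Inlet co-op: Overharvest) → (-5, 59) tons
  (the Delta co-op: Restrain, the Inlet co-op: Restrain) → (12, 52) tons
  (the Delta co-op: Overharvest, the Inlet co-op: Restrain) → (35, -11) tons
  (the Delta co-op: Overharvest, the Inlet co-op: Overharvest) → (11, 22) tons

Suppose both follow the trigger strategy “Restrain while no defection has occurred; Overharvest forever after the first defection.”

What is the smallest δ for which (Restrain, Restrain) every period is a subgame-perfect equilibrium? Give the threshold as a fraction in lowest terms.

For the Delta co-op: deviation gain 35−12 = 23, per-period punishment loss 12−11 = 1. IC gives δ ≥ 23/24.
For the Inlet co-op: gain 7, loss 30 per period, so δ ≥ 7/37.
The tighter constraint is the Delta co-op's, so cooperation needs δ ≥ 23/24.

23/24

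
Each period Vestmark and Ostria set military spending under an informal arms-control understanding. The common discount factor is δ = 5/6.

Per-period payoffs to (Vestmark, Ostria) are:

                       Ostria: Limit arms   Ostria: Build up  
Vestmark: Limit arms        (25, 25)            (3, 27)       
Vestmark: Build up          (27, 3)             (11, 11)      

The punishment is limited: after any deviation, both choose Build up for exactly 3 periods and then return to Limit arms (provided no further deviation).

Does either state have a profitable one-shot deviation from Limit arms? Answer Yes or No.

No

A one-shot deviation gives 27 now, then 11 for 3 periods, then back to 25.
Gain from deviating: (27−25) today; loss: (25−11) in each of the next 3 periods.
No-deviation condition: (25−11)(δ+…+δ^3) ≥ 27−25, i.e. δ+…+δ^3 ≥ 1/7.
At δ = 5/6: δ+…+δ^3 = 2.1065 ≥ 0.1429.
So cooperation is sustainable.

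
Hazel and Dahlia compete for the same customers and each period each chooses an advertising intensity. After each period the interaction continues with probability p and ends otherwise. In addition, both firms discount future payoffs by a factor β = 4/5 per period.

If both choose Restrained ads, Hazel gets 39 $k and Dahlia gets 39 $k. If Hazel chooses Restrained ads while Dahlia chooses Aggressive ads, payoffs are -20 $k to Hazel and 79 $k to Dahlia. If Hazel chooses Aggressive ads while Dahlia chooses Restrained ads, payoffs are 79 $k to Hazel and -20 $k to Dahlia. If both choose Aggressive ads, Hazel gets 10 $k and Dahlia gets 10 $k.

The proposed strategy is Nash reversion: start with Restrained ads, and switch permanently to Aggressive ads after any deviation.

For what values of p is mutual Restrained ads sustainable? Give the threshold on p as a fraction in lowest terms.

Expected continuation weight on next period's payoff is β·p = 4/5·p, which plays the role of the discount factor.
Cooperation requires 4/5·p ≥ (79−39)/(79−10) = 40/69, hence p ≥ 50/69.

50/69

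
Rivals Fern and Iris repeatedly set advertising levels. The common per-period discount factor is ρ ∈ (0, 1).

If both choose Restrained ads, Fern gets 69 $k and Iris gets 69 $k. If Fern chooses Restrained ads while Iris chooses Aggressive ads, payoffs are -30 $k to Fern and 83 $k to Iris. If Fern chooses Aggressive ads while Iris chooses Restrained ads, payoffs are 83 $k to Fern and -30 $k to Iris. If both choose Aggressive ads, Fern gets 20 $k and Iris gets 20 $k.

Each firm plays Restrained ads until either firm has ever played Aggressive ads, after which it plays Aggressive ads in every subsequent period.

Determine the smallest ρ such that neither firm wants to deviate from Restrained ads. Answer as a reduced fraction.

2/9

Under grim trigger the critical discount factor is (T−C)/(T−P) with T = 83, C = 69, P = 20.
ρ* = (83−69)/(83−20) = 14/63 = 2/9.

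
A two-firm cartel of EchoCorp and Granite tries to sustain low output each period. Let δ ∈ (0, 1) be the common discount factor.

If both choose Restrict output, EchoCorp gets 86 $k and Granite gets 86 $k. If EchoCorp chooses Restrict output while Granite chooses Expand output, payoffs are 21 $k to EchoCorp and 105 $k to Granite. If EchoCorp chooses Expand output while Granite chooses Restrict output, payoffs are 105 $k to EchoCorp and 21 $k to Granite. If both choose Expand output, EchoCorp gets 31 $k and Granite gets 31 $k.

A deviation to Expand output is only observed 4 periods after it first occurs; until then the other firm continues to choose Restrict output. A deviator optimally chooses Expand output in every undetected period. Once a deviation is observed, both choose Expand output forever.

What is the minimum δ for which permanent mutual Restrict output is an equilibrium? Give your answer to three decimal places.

Deviating for the 4 undetected periods gains 105−86 = 19 per period over cooperation, then loses 86−31 = 55 per period forever once punishment starts.
Gain: 19(1 + δ + … + δ^3); loss: 55·δ^4/(1−δ).
No profitable deviation ⇔ 19(1−δ^4) ≤ 55·δ^4, i.e. δ^4 ≥ 19/(19+55) = 19/74.
Hence δ ≥ (19/74)^(1/4) ≈ 0.712.

0.712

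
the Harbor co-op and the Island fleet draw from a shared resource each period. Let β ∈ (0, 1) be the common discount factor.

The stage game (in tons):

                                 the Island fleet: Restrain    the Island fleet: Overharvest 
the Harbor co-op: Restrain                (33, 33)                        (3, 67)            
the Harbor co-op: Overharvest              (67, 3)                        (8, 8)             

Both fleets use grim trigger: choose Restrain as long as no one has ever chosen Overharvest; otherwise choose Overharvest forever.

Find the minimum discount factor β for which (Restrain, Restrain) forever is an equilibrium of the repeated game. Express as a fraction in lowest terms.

34/59

Under grim trigger the critical discount factor is (T−C)/(T−P) with T = 67, C = 33, P = 8.
β* = (67−33)/(67−8) = 34/59.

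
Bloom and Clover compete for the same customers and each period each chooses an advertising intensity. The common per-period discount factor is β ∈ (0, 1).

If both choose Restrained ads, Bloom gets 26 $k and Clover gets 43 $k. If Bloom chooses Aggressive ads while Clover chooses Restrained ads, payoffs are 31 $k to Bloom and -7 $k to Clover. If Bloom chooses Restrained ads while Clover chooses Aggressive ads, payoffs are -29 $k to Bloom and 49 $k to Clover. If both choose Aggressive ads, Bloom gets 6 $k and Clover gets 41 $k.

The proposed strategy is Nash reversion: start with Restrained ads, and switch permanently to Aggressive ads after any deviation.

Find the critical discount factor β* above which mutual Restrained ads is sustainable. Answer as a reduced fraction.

Bloom: cooperation gives 26 each period; deviation gives 31 once then 6 forever.
  26/(1−β) ≥ 31 + 6β/(1−β) ⇒ β ≥ 5/25 = 1/5.
Clover: cooperation gives 43 each period; deviation gives 49 once then 41 forever.
  β ≥ 6/8 = 3/4.
Both must hold, so the binding constraint is Clover's: β ≥ 3/4.

3/4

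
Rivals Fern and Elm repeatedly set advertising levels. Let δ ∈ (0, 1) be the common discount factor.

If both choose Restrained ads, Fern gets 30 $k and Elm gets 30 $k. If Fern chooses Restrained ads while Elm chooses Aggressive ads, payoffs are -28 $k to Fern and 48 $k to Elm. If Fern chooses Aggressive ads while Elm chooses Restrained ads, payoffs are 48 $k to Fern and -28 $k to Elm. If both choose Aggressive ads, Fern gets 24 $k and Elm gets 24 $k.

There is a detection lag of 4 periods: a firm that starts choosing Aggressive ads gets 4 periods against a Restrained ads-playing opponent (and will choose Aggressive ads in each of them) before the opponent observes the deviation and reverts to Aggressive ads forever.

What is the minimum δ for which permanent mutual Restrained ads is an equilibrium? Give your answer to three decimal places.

The best deviation is to choose Aggressive ads for all 4 undetected periods, earning 48 each, then 24 forever once detected.
Deviation value: 48(1−δ^4)/(1−δ) + 24δ^4/(1−δ); cooperation value: 30/(1−δ).
IC: 30 ≥ 48(1−δ^4) + 24δ^4 = 48 − 24δ^4.
So δ^4 ≥ 18/24 = 3/4, giving δ ≥ (3/4)^(1/4) ≈ 0.931.

0.931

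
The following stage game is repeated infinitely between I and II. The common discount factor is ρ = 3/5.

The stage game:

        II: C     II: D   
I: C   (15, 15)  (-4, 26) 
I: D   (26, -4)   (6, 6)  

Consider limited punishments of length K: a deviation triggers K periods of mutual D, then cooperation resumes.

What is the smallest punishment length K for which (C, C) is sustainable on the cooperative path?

No profitable deviation requires (15−6)(ρ+…+ρ^K) ≥ 26−15, i.e. ρ+…+ρ^K ≥ 11/9 ≈ 1.2222.
With ρ = 3/5, the partial sums are K=1: 0.6000, K=2: 0.9600, K=3: 1.1760, K=4: 1.3056.
K = 4 is the first length at which the sum reaches 1.2222.

4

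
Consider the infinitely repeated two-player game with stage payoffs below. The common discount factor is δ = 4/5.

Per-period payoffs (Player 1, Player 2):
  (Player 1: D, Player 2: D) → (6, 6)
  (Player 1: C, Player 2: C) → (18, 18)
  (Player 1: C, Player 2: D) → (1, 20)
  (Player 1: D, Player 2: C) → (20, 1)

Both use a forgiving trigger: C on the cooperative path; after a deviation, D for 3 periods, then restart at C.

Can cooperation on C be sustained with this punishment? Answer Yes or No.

Yes

IC: δ+…+δ^3 ≥ (20−18)/(18−6) = 1/6.
At δ = 4/5: partial sum = 1.9520 ≥ 0.1667. Cooperation sustainable.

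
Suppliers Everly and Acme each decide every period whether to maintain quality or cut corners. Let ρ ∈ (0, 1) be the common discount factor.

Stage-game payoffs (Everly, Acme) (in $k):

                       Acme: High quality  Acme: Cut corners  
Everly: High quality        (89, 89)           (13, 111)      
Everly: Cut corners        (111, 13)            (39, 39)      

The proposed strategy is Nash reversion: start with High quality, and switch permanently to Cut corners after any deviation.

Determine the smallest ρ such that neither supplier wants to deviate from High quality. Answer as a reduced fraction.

Cooperation forever yields 89 each period: 89/(1−ρ).
Deviating yields 111 once, then 39 forever: 111 + 39ρ/(1−ρ).
No profitable deviation requires 89/(1−ρ) ≥ 111 + 39ρ/(1−ρ).
Multiplying by (1−ρ): 89 ≥ 111(1−ρ) + 39ρ = 111 − 72ρ.
So 72ρ ≥ 22, i.e. ρ ≥ 22/72 = 11/36.

11/36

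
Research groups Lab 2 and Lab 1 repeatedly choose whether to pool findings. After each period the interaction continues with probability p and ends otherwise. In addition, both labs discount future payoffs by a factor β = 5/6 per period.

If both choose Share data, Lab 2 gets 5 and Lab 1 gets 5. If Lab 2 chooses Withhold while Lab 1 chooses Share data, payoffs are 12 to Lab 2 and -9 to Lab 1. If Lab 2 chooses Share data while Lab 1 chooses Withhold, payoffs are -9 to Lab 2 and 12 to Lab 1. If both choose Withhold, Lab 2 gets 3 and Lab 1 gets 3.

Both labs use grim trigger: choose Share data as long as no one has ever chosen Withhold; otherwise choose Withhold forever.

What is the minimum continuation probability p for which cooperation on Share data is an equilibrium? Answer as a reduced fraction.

With continuation probability p and discount β, the effective per-period discount factor is βp.
Grim-trigger IC: βp ≥ (12−5)/(12−3) = 7/9.
So p ≥ (7/9)/(5/6) = 14/15.

14/15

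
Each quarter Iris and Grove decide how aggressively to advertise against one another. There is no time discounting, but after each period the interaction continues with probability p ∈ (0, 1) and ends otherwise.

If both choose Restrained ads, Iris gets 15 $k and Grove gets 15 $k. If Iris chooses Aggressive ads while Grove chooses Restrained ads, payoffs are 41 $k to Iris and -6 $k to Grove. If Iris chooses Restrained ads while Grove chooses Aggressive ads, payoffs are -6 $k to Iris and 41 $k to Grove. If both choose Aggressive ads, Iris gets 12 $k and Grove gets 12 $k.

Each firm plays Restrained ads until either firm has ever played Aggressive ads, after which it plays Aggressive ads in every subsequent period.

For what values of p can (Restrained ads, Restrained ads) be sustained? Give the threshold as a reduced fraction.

Expected cooperation value is 15 + p·15 + p²·15 + … = 15/(1−p); deviation gives 41 + p·12/(1−p).
15 ≥ 41(1−p) + 12p ⇒ 29p ≥ 26 ⇒ p ≥ 26/29.

26/29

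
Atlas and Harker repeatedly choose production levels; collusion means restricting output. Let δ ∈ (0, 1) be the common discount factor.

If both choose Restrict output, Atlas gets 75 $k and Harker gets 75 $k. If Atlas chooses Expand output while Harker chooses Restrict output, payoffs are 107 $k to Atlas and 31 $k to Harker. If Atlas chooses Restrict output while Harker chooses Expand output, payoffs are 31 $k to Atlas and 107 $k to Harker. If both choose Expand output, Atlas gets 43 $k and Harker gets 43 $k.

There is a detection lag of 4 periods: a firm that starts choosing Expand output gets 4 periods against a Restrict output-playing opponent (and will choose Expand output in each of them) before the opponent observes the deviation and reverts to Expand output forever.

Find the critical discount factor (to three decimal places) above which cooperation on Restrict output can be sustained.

0.841

The best deviation is to choose Expand output for all 4 undetected periods, earning 107 each, then 43 forever once detected.
Deviation value: 107(1−δ^4)/(1−δ) + 43δ^4/(1−δ); cooperation value: 75/(1−δ).
IC: 75 ≥ 107(1−δ^4) + 43δ^4 = 107 − 64δ^4.
So δ^4 ≥ 32/64 = 1/2, giving δ ≥ (1/2)^(1/4) ≈ 0.841.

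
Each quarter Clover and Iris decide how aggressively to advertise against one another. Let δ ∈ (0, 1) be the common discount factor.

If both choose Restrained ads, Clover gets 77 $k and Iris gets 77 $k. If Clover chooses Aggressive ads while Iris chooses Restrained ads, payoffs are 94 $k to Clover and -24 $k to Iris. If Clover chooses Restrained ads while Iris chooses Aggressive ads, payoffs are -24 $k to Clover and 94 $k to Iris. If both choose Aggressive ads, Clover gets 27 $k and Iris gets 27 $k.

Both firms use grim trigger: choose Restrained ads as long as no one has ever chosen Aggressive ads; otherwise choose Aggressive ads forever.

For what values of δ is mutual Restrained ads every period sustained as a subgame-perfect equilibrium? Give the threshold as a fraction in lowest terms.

17/67

Under grim trigger the critical discount factor is (T−C)/(T−P) with T = 94, C = 77, P = 27.
δ* = (94−77)/(94−27) = 17/67.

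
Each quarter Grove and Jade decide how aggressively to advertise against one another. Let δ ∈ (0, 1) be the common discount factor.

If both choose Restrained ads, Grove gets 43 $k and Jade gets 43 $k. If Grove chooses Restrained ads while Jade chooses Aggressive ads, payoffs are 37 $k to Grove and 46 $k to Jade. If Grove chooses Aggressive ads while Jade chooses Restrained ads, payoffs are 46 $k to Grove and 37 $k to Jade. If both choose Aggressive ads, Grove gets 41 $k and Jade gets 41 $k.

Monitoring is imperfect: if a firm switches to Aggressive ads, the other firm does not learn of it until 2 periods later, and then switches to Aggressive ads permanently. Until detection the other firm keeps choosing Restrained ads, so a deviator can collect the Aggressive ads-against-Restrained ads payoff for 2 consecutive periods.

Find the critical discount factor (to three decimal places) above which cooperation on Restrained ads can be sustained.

A deviator earns 46 for 2 periods, then 41 forever; cooperating earns 43 forever. Multiplying the IC by (1−δ):
43 ≥ 46(1−δ^2) + 41δ^2, so 5·δ^2 ≥ 3 and δ^2 ≥ 3/5.
δ ≥ (3/5)^(1/2) ≈ 0.775.

0.775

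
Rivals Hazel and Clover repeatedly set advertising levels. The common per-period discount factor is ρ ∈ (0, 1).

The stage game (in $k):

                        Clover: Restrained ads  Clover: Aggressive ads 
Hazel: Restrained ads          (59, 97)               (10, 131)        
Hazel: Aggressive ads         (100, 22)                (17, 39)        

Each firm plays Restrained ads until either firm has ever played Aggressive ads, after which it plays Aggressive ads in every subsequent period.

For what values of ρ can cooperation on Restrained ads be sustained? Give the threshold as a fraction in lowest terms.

Hazel's threshold: (100−59)/(100−17) = 41/83.
Clover's threshold: (131−97)/(131−39) = 17/46.
41/83 > 17/46, so Hazel binds and ρ* = 41/83.

41/83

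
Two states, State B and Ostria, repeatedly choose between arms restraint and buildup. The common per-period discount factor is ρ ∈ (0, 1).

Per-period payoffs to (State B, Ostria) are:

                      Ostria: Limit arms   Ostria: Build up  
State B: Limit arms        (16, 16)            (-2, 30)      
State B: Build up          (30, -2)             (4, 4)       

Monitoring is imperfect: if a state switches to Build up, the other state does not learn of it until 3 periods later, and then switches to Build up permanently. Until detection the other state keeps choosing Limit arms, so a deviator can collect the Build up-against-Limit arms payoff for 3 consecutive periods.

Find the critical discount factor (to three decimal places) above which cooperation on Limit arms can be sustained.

The best deviation is to choose Build up for all 3 undetected periods, earning 30 each, then 4 forever once detected.
Deviation value: 30(1−ρ^3)/(1−ρ) + 4ρ^3/(1−ρ); cooperation value: 16/(1−ρ).
IC: 16 ≥ 30(1−ρ^3) + 4ρ^3 = 30 − 26ρ^3.
So ρ^3 ≥ 14/26 = 7/13, giving ρ ≥ (7/13)^(1/3) ≈ 0.814.

0.814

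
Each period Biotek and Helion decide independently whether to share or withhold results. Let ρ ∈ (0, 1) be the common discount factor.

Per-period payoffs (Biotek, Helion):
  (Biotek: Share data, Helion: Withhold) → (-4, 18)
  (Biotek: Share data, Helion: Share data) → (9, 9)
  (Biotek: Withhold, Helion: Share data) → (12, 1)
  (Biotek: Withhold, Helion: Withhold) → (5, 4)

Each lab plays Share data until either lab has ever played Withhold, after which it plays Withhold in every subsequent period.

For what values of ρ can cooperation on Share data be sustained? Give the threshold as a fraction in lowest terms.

9/14

For Biotek: deviation gain 12−9 = 3, per-period punishment loss 9−5 = 4. IC gives ρ ≥ 3/7.
For Helion: gain 9, loss 5 per period, so ρ ≥ 9/14.
The tighter constraint is Helion's, so cooperation needs ρ ≥ 9/14.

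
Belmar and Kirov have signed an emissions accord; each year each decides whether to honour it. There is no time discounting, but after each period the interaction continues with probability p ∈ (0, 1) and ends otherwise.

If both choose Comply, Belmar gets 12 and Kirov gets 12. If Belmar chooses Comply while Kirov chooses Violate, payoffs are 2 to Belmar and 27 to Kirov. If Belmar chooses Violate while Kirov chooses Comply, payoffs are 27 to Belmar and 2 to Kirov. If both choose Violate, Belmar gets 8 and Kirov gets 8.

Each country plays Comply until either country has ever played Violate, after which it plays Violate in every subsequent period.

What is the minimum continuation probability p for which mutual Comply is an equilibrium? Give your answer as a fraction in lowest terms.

15/19

With no time discounting, the continuation probability p plays the role of the discount factor.
Grim-trigger IC: 12/(1−p) ≥ 27 + 8p/(1−p) ⇒ p ≥ (27−12)/(27−8) = 15/19.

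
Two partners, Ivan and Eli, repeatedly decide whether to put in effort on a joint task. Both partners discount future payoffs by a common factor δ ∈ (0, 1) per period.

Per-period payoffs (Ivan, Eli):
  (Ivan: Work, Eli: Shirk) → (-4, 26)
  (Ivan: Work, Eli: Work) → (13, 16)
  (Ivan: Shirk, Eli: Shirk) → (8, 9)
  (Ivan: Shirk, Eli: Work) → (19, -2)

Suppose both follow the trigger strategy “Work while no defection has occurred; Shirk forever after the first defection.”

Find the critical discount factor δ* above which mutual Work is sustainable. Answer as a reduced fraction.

10/17

Ivan: cooperation gives 13 each period; deviation gives 19 once then 8 forever.
  13/(1−δ) ≥ 19 + 8δ/(1−δ) ⇒ δ ≥ 6/11.
Eli: cooperation gives 16 each period; deviation gives 26 once then 9 forever.
  δ ≥ 10/17.
Both must hold, so the binding constraint is Eli's: δ ≥ 10/17.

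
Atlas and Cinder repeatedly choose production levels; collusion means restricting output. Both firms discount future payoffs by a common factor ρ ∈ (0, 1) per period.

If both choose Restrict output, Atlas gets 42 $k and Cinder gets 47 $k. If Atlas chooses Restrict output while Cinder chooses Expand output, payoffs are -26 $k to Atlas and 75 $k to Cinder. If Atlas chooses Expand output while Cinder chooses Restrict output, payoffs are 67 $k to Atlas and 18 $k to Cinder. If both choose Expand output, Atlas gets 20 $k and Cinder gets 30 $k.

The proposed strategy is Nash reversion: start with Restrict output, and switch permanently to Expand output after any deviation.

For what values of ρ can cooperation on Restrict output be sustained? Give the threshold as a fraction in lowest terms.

For Atlas: deviation gain 67−42 = 25, per-period punishment loss 42−20 = 22. IC gives ρ ≥ 25/47.
For Cinder: gain 28, loss 17 per period, so ρ ≥ 28/45.
The tighter constraint is Cinder's, so cooperation needs ρ ≥ 28/45.

28/45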